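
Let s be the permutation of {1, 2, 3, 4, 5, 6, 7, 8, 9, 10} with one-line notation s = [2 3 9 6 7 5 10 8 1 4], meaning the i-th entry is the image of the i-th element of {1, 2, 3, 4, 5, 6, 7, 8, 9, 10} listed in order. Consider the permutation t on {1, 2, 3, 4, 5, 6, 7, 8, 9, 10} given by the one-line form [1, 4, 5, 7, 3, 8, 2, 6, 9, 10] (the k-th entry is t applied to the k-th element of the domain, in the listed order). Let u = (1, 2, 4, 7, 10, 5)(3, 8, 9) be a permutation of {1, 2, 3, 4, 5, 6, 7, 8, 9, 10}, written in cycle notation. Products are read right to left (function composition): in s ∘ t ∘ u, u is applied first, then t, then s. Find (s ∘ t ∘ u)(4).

3

(s ∘ t ∘ u)(4) = s(t(u(4))). u(4) = 7, then t(7) = 2, then s(2) = 3, so the result is 3.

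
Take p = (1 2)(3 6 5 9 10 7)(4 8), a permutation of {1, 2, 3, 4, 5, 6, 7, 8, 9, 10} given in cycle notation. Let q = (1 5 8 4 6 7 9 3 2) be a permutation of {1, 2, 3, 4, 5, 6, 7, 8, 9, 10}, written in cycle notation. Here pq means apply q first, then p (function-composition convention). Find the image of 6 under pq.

3

q(6) = 7, then p(7) = 3; composing gives (pq)(6) = 3.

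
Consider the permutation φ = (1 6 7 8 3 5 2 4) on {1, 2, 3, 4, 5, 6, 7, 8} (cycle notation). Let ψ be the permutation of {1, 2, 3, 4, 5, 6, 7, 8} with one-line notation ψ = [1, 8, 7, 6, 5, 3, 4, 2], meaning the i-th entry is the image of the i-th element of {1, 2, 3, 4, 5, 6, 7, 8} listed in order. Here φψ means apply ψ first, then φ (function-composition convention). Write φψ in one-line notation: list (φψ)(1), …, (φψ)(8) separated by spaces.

6 3 8 7 2 5 1 4

(φψ)(x) = φ(ψ(x)). Computing each image: φ(ψ(1)) = φ(1) = 6, φ(ψ(2)) = φ(8) = 3, φ(ψ(3)) = φ(7) = 8, φ(ψ(4)) = φ(6) = 7, φ(ψ(5)) = φ(5) = 2, φ(ψ(6)) = φ(3) = 5, φ(ψ(7)) = φ(4) = 1, φ(ψ(8)) = φ(2) = 4.
Hence φψ = [6 3 8 7 2 5 1 4].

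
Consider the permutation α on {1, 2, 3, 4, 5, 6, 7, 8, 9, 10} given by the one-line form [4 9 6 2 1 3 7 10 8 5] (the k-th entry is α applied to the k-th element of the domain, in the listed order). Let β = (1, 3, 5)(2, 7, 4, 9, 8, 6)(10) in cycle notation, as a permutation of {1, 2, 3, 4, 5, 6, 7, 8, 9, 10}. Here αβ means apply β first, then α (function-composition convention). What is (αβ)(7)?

2

β(7) = 4, then α(4) = 2; composing gives (αβ)(7) = 2.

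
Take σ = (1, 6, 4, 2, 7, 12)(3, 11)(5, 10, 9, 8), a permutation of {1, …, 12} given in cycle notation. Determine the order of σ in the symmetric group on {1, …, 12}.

The cycle type of σ is (6, 4, 2).
The order is lcm(6, 4, 2) = 12.

12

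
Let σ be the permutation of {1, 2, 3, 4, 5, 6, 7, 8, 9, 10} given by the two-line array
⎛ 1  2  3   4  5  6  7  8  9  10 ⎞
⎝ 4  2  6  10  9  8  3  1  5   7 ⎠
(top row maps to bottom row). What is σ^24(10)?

Tracing 10 → 7 → … returns to 10 after 7 steps, so 10 lies in a 7-cycle (1, 4, 10, 7, 3, 6, 8).
Powers repeat with period 7 on this cycle, and 24 mod 7 = 3, so σ^24(10) = σ^3(10).
Stepping 3 places around the cycle: 10 → 7 → 3 → 6.

6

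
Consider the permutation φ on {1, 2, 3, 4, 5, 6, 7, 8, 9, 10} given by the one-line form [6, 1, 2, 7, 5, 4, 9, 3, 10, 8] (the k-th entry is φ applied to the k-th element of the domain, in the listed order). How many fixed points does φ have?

1

The fixed points (elements with φ(x) = x) are {5}, so there is 1.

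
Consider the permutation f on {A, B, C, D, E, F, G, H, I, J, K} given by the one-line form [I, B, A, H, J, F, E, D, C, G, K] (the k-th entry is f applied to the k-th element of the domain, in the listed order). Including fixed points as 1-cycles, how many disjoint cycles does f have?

The cycle decomposition is (A, I, C)(B)(D, H)(E, J, G)(F)(K), which has 6 cycles (counting 1-cycles).

6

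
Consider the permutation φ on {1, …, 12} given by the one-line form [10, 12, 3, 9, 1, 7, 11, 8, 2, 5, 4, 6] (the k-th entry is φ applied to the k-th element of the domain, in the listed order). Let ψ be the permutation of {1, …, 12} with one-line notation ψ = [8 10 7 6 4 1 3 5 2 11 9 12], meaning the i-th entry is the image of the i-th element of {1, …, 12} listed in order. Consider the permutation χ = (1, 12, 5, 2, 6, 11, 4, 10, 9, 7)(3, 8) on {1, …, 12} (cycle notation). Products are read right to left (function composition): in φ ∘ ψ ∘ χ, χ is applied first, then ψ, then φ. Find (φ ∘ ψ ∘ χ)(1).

6

Chase 1: χ(1) = 12; ψ(12) = 12; φ(12) = 6. Hence (φ ∘ ψ ∘ χ)(1) = 6.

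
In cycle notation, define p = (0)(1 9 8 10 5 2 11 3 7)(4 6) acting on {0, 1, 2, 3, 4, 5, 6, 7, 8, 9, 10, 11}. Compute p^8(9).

9 lies in the 9-cycle (1 9 8 10 5 2 11 3 7).
Advancing 8 steps from 9: 9 → 8 → 10 → 5 → 2 → 11 → 3 → 7 → 1.

1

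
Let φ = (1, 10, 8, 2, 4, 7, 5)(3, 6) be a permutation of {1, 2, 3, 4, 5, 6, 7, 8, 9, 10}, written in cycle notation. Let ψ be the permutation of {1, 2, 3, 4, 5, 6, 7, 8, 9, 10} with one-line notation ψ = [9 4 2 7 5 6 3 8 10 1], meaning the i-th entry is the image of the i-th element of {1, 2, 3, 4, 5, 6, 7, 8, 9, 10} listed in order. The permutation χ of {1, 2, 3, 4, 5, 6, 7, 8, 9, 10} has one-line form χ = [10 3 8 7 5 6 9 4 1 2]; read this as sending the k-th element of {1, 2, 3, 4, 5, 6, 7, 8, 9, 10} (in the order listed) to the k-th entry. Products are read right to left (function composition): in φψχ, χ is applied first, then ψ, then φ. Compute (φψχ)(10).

7

(φψχ)(10) = φ(ψ(χ(10))). χ(10) = 2, then ψ(2) = 4, then φ(4) = 7, so the result is 7.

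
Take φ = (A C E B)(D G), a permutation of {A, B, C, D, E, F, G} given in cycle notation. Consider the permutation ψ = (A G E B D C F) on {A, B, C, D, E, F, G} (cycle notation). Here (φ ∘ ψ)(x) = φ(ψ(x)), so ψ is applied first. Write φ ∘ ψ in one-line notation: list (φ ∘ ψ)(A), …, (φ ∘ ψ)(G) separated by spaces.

(φ ∘ ψ)(x) = φ(ψ(x)). Computing each image: φ(ψ(A)) = φ(G) = D, φ(ψ(B)) = φ(D) = G, φ(ψ(C)) = φ(F) = F, φ(ψ(D)) = φ(C) = E, φ(ψ(E)) = φ(B) = A, φ(ψ(F)) = φ(A) = C, φ(ψ(G)) = φ(E) = B.
Hence φ ∘ ψ = [D G F E A C B].

D G F E A C B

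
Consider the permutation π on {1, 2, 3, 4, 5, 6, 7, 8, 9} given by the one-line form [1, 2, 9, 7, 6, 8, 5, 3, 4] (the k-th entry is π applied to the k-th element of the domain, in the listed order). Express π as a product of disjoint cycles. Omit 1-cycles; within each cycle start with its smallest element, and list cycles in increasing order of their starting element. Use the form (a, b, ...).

From 3: 3 → 9 → 4 → 7 → 5 → 6 → 8 → 3, closing the cycle (3, 9, 4, 7, 5, 6, 8).
Repeating from the next unused element and collecting all non-trivial cycles gives (3, 9, 4, 7, 5, 6, 8).

(3, 9, 4, 7, 5, 6, 8)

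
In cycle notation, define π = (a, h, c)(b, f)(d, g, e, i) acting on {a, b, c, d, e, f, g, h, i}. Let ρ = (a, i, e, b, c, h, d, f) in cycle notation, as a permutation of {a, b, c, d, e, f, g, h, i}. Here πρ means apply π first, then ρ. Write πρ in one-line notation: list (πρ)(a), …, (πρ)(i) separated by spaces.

d a i g e c b h f

Chase each element through π then ρ: a → h → d; b → f → a; c → a → i; d → g → g; e → i → e; f → b → c; g → e → b; h → c → h; i → d → f.
So πρ in one-line form is d a i g e c b h f.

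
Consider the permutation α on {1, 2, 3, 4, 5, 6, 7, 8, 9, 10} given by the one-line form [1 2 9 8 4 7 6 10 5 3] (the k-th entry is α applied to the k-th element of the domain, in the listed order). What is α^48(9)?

Tracing 9 → 5 → … returns to 9 after 6 steps, so 9 lies in a 6-cycle (3 9 5 4 8 10).
On a 6-cycle, α^6 is the identity, so α^48 = α^0 there (48 ≡ 0 mod 6).
So α^48(9) = 9.

9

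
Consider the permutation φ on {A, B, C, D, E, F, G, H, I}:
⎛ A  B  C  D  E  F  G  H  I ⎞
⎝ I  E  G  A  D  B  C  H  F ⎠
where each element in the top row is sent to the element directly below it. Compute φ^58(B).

I

Tracing B → E → … returns to B after 6 steps, so B lies in a 6-cycle (A, I, F, B, E, D).
Since the cycle has length 6, φ^58 acts on it the same as φ^4 (58 mod 6 = 4).
Stepping 4 places around the cycle: B → E → D → A → I.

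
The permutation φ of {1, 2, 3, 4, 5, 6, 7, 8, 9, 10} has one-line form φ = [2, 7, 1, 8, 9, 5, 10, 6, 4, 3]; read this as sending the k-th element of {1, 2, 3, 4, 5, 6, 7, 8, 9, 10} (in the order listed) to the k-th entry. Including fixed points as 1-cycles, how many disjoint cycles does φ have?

The cycle decomposition is (1, 2, 7, 10, 3)(4, 8, 6, 5, 9), which has 2 cycles (counting 1-cycles).

2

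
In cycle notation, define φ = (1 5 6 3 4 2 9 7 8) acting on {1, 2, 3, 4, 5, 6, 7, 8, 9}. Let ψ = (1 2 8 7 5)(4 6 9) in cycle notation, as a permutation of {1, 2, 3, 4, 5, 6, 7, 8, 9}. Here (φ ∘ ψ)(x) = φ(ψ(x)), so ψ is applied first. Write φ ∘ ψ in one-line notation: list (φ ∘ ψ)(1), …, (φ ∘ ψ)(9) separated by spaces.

Chase each element through ψ then φ: 1 → 2 → 9; 2 → 8 → 1; 3 → 3 → 4; 4 → 6 → 3; 5 → 1 → 5; 6 → 9 → 7; 7 → 5 → 6; 8 → 7 → 8; 9 → 4 → 2.
Collecting the images, φ ∘ ψ = [9 1 4 3 5 7 6 8 2].

9 1 4 3 5 7 6 8 2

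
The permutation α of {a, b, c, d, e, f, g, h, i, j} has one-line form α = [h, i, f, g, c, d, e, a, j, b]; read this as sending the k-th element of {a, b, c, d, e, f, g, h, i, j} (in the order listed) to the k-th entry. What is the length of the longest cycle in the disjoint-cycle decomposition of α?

Decomposing into disjoint cycles gives (a, h)(b, i, j)(c, f, d, g, e); the longest has length 5.

5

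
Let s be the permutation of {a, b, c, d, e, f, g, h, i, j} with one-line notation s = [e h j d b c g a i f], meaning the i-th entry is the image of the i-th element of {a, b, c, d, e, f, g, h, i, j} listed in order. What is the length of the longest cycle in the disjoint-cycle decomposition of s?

Decomposing into disjoint cycles gives (a, e, b, h)(c, j, f); the longest has length 4.

4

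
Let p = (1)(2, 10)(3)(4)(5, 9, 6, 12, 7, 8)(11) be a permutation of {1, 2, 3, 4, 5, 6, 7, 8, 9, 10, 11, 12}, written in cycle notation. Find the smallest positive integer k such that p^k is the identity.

The cycle type of p is (6, 2, 1, 1, 1, 1).
Since disjoint cycles commute, ord(p) = lcm(6, 2) = 6.

6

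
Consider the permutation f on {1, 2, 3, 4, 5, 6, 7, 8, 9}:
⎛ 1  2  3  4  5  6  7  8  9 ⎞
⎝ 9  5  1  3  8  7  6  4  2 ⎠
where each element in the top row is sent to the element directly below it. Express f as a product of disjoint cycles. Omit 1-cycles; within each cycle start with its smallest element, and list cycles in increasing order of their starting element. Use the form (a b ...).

(1 9 2 5 8 4 3)(6 7)

Iterating f from 1 gives 1 → 9 → 2 → 5 → 8 → 4 → 3 → 1; that is the 7-cycle (1 9 2 5 8 4 3).
Repeating from the next unused element and collecting all non-trivial cycles gives (1 9 2 5 8 4 3)(6 7).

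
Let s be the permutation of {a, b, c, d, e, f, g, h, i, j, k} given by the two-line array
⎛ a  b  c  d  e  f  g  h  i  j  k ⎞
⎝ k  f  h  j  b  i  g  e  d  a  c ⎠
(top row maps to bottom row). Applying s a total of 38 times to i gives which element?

Tracing i → d → … returns to i after 10 steps, so i lies in a 10-cycle (a k c h e b f i d j).
Since the cycle has length 10, s^38 acts on it the same as s^8 (38 mod 10 = 8).
Stepping 8 places around the cycle: i → d → j → a → k → c → h → e → b.

b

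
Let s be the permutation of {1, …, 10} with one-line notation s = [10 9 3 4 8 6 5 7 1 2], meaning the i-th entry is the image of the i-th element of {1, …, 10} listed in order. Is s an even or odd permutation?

odd

In disjoint-cycle form the cycle lengths are 4, 3, 1, 1, 1.
A cycle of length ℓ contributes ℓ−1 transpositions, so s is a product of 3 + 2 = 5 transpositions — odd.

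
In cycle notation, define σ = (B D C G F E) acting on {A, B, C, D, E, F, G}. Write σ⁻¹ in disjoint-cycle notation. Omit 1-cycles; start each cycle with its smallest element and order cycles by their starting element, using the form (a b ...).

(B E F G C D)

Inverting a permutation written in cycle notation just reverses the order within every cycle.
Reversing each cycle of σ and rotating so the smallest element leads gives (B E F G C D).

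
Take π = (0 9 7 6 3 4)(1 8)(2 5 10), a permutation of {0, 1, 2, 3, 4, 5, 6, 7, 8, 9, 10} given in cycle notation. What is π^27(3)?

9

3 lies in the 6-cycle (0 9 7 6 3 4).
Powers repeat with period 6 on this cycle, and 27 mod 6 = 3, so π^27(3) = π^3(3).
Advancing 3 steps from 3: 3 → 4 → 0 → 9.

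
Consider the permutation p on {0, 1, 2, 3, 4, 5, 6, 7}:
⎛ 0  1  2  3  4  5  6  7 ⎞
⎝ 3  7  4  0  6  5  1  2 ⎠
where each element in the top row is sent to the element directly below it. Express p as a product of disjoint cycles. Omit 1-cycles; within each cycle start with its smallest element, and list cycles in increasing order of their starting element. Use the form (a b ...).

From 0: 0 → 3 → 0, closing the cycle (0 3).
Continuing from each remaining unvisited element yields (0 3)(1 7 2 4 6).

(0 3)(1 7 2 4 6)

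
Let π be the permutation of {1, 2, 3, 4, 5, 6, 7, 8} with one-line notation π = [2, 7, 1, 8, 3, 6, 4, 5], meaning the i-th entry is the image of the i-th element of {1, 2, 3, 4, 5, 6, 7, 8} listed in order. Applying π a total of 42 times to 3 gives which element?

Tracing 3 → 1 → … returns to 3 after 7 steps, so 3 lies in a 7-cycle (1 2 7 4 8 5 3).
Since the cycle has length 7, π^42 acts on it the same as π^0 (42 mod 7 = 0).
So π^42(3) = 3.

3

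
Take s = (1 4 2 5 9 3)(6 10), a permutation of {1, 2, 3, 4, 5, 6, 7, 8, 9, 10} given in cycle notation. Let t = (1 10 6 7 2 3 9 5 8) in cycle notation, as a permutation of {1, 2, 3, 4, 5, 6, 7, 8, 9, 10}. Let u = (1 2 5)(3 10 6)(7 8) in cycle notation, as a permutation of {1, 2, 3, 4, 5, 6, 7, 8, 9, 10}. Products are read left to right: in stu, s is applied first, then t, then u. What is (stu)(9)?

9

(stu)(9) = u(t(s(9))). s(9) = 3, then t(3) = 9, then u(9) = 9, so the result is 9.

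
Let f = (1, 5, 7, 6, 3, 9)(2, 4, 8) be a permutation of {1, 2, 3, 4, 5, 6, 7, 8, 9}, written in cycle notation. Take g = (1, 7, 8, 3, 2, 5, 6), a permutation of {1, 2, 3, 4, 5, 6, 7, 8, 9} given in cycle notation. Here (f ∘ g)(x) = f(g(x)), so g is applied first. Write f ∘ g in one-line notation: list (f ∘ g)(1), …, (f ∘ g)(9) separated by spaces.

(f ∘ g)(x) = f(g(x)). Computing each image: f(g(1)) = f(7) = 6, f(g(2)) = f(5) = 7, f(g(3)) = f(2) = 4, f(g(4)) = f(4) = 8, f(g(5)) = f(6) = 3, f(g(6)) = f(1) = 5, f(g(7)) = f(8) = 2, f(g(8)) = f(3) = 9, f(g(9)) = f(9) = 1.
Hence f ∘ g = [6 7 4 8 3 5 2 9 1].

6 7 4 8 3 5 2 9 1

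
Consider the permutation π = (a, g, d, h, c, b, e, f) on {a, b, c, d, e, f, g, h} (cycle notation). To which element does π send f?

a

Within (a, g, d, h, c, b, e, f), f ↦ a.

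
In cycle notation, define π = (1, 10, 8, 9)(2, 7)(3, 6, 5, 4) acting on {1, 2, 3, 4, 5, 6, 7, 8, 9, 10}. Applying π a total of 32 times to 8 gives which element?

8 lies in the 4-cycle (1, 10, 8, 9).
Since the cycle has length 4, π^32 acts on it the same as π^0 (32 mod 4 = 0).
So π^32(8) = 8.

8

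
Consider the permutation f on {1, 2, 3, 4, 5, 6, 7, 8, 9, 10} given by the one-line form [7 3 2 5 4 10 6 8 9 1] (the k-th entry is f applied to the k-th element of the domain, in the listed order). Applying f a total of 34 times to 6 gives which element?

1

Tracing 6 → 10 → … returns to 6 after 4 steps, so 6 lies in a 4-cycle (1, 7, 6, 10).
On a 4-cycle, f^4 is the identity, so f^34 = f^2 there (34 ≡ 2 mod 4).
Stepping 2 places around the cycle: 6 → 10 → 1.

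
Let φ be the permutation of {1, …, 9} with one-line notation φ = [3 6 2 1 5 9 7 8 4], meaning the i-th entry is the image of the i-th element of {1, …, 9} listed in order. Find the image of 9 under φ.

4

9 is element number 9 of the domain, and entry number 9 of the one-line form is 4, so φ(9) = 4.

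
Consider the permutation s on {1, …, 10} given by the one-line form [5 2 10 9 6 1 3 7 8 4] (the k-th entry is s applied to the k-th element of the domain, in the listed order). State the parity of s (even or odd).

odd

In disjoint-cycle form the cycle lengths are 6, 3, 1.
A cycle is odd iff its length is even; s has 1 even-length cycle, so sgn(s) = (−1)^1 and s is odd.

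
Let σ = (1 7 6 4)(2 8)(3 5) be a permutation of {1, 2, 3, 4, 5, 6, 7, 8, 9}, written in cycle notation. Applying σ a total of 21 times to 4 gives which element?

4 lies in the 4-cycle (1 7 6 4).
Powers repeat with period 4 on this cycle, and 21 mod 4 = 1, so σ^21(4) = σ^1(4).
Advancing 1 step from 4: 4 → 1.

1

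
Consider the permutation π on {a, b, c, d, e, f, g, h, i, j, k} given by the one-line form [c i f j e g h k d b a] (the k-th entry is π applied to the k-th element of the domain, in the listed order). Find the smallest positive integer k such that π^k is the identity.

12

Decomposing into disjoint cycles gives cycle lengths 6, 4, 1.
Since disjoint cycles commute, ord(π) = lcm(6, 4) = 12.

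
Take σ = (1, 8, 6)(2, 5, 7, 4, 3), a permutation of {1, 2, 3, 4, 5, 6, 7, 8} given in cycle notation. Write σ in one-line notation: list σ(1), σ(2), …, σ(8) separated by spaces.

8 5 2 3 7 1 4 6

Each element maps to the next entry in its cycle (wrapping to the front): 1↦8, 2↦5, 3↦2, 4↦3, 5↦7, 6↦1, 7↦4, 8↦6.
So the one-line form is 8 5 2 3 7 1 4 6.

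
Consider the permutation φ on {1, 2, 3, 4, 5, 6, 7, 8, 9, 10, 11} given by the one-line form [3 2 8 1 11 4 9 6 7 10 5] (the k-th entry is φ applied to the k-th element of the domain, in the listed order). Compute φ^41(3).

8

Tracing 3 → 8 → … returns to 3 after 5 steps, so 3 lies in a 5-cycle (1 3 8 6 4).
Since the cycle has length 5, φ^41 acts on it the same as φ^1 (41 mod 5 = 1).
Stepping 1 place around the cycle: 3 → 8.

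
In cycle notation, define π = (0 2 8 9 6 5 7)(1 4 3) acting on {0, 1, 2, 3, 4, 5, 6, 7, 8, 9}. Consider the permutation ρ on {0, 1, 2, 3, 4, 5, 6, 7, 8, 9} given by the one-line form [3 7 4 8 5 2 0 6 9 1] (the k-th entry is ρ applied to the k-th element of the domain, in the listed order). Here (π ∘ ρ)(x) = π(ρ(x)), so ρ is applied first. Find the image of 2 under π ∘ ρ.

3

(π ∘ ρ)(2) = π(ρ(2)). ρ(2) = 4, then π(4) = 3. So (π ∘ ρ)(2) = 3.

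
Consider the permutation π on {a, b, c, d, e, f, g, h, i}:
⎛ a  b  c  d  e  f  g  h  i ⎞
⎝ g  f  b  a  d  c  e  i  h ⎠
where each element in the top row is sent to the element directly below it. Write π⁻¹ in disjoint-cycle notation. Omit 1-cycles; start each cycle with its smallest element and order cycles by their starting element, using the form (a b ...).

First write π in disjoint cycles: (a g e d)(b f c)(h i).
Reversing each cycle (and rotating so the smallest element leads) gives π⁻¹ = (a d e g)(b c f)(h i).

(a d e g)(b c f)(h i)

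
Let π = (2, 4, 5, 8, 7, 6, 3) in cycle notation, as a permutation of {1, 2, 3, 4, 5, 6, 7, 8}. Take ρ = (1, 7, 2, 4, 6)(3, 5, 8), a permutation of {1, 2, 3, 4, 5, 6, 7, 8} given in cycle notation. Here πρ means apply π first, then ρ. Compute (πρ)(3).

4

π(3) = 2, then ρ(2) = 4; composing gives (πρ)(3) = 4.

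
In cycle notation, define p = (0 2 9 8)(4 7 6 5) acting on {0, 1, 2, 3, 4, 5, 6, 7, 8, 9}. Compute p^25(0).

2

0 lies in the 4-cycle (0 2 9 8).
Since the cycle has length 4, p^25 acts on it the same as p^1 (25 mod 4 = 1).
Advancing 1 step from 0: 0 → 2.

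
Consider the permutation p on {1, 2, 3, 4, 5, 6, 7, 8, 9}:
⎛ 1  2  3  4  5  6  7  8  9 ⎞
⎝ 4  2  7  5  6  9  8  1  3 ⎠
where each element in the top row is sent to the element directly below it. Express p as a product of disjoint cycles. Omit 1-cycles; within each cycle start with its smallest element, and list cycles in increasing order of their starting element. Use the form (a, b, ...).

(1, 4, 5, 6, 9, 3, 7, 8)

Iterating p from 1 gives 1 → 4 → 5 → 6 → 9 → 3 → 7 → 8 → 1; that is the 8-cycle (1, 4, 5, 6, 9, 3, 7, 8).
Continuing from each remaining unvisited element yields (1, 4, 5, 6, 9, 3, 7, 8).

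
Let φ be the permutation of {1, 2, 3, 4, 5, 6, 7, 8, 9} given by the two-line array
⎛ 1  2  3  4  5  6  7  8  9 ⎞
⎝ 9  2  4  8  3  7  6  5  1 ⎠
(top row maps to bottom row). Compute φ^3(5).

8

Tracing 5 → 3 → … returns to 5 after 4 steps, so 5 lies in a 4-cycle (3, 4, 8, 5).
Advancing 3 steps from 5: 5 → 3 → 4 → 8.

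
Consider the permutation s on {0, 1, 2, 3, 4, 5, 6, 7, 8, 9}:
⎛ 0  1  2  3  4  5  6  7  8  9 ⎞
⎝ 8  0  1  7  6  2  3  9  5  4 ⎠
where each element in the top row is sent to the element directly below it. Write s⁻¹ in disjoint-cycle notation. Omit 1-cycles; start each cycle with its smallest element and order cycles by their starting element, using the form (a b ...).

(0 1 2 5 8)(3 6 4 9 7)

First write s in disjoint cycles: (0 8 5 2 1)(3 7 9 4 6).
The inverse reverses every cycle; in canonical form, s⁻¹ = (0 1 2 5 8)(3 6 4 9 7).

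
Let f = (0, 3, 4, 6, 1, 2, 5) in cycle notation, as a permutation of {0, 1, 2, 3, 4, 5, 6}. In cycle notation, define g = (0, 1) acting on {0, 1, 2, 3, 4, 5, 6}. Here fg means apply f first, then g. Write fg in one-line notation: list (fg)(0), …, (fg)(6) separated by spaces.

For each element, apply f then g: 0 → 3 → 3; 1 → 2 → 2; 2 → 5 → 5; 3 → 4 → 4; 4 → 6 → 6; 5 → 0 → 1; 6 → 1 → 0.
So fg in one-line form is 3 2 5 4 6 1 0.

3 2 5 4 6 1 0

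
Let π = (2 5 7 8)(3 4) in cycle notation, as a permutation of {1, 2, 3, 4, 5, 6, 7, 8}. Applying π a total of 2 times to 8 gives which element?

8 lies in the 4-cycle (2 5 7 8).
Stepping 2 places around the cycle: 8 → 2 → 5.

5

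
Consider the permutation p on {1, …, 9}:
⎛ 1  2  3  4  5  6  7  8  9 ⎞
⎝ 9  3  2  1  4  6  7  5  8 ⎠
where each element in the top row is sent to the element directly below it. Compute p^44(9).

1

Tracing 9 → 8 → … returns to 9 after 5 steps, so 9 lies in a 5-cycle (1 9 8 5 4).
Since the cycle has length 5, p^44 acts on it the same as p^4 (44 mod 5 = 4).
Stepping 4 places around the cycle: 9 → 8 → 5 → 4 → 1.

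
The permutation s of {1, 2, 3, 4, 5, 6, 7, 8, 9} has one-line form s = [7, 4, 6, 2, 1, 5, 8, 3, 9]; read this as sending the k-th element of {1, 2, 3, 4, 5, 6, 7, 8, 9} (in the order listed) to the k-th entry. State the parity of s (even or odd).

even

In disjoint-cycle form the cycle lengths are 6, 2, 1.
A cycle is odd iff its length is even; s has 2 even-length cycles, so sgn(s) = (−1)^2 and s is even.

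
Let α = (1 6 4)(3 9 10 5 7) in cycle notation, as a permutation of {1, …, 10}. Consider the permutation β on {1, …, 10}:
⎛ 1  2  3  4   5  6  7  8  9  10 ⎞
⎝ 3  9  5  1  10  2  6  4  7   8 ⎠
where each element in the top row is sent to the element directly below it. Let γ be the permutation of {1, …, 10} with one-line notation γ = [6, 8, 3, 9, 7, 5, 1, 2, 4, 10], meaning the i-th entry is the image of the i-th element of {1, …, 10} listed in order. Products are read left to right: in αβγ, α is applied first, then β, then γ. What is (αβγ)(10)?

Apply the permutations in order: α(10) = 5, then β(5) = 10, then γ(10) = 10. So (αβγ)(10) = 10.

10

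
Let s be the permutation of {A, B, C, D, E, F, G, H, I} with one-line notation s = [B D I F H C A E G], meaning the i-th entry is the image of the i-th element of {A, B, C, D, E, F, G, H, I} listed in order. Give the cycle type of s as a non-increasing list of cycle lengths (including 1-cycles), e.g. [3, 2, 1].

The disjoint cycles are (A B D F C I G)(E H), with lengths 7, 2 in non-increasing order.

[7, 2]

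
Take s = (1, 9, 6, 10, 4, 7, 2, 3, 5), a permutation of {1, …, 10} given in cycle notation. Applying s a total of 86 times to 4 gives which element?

1

4 lies in the 9-cycle (1, 9, 6, 10, 4, 7, 2, 3, 5).
Powers repeat with period 9 on this cycle, and 86 mod 9 = 5, so s^86(4) = s^5(4).
Advancing 5 steps from 4: 4 → 7 → 2 → 3 → 5 → 1.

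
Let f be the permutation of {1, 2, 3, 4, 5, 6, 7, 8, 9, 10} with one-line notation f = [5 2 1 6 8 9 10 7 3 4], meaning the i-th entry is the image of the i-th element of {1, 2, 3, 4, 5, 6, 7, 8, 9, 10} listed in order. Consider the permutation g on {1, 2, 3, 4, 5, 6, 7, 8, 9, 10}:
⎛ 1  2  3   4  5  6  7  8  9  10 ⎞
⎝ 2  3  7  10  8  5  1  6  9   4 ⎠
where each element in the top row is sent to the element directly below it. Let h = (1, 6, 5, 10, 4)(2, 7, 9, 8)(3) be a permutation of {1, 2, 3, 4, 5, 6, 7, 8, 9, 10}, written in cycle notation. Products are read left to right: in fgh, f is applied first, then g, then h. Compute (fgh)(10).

4

(fgh)(10) = h(g(f(10))). f(10) = 4, then g(4) = 10, then h(10) = 4, so the result is 4.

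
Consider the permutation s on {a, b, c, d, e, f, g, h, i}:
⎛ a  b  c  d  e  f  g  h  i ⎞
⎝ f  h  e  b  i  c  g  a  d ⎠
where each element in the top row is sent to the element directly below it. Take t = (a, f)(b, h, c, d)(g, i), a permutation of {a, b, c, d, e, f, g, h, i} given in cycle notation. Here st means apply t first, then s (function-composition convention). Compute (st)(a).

c

First apply t: t(a) = f, then s(f) = c. Thus (st)(a) = c.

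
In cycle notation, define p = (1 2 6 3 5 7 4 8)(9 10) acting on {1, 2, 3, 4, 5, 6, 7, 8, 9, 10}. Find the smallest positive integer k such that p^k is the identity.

The cycle type of p is (8, 2).
The order of p is the least common multiple of its cycle lengths: lcm(8, 2) = 8.

8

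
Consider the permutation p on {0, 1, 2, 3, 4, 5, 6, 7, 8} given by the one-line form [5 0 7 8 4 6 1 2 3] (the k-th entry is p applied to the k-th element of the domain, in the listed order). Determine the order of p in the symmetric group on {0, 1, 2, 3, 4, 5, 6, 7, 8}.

Writing p as disjoint cycles, the cycle lengths are 4, 2, 2, 1.
The order of p is the least common multiple of its cycle lengths: lcm(4, 2, 2) = 4.

4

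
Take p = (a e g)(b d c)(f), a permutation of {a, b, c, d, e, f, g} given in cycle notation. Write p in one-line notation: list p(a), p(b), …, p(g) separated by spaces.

e d b c g f a

Reading each image from the cycles: a→e, b→d, c→b, d→c, e→g, f→f, g→a.
So the one-line form is e d b c g f a.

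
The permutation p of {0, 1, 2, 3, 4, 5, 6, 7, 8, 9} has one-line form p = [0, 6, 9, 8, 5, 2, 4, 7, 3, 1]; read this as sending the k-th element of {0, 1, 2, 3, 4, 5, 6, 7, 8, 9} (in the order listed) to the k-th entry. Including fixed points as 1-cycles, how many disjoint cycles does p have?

4

The cycle decomposition is (0)(1, 6, 4, 5, 2, 9)(3, 8)(7), which has 4 cycles (counting 1-cycles).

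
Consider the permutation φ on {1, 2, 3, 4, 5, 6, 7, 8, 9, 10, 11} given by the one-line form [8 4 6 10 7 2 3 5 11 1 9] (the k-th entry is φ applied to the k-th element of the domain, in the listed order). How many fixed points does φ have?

0

No element satisfies φ(x) = x, so there are 0 fixed points.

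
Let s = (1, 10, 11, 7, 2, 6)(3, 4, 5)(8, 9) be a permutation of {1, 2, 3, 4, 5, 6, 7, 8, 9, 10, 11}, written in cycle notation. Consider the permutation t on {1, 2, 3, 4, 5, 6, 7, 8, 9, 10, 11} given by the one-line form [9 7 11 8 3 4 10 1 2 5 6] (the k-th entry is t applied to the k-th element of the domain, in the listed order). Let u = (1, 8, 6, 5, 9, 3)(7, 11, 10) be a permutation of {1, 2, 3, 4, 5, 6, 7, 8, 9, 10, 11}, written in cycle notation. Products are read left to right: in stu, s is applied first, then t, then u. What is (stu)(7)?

11

Apply the permutations in order: s(7) = 2, then t(2) = 7, then u(7) = 11. So (stu)(7) = 11.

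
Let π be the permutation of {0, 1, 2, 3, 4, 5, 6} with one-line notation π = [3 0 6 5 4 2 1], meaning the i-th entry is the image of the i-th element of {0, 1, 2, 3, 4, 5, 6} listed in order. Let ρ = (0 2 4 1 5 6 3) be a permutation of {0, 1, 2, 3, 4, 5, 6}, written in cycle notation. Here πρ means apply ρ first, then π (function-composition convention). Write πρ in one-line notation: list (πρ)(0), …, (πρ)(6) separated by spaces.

6 2 4 3 0 1 5

For each element, apply ρ then π: 0 → 2 → 6; 1 → 5 → 2; 2 → 4 → 4; 3 → 0 → 3; 4 → 1 → 0; 5 → 6 → 1; 6 → 3 → 5.
Collecting the images, πρ = [6 2 4 3 0 1 5].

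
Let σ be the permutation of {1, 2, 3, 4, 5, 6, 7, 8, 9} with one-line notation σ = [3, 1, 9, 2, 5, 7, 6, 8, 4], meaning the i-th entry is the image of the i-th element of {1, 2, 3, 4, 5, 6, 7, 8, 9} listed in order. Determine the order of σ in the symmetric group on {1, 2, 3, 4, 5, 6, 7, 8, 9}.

10

Decomposing into disjoint cycles gives cycle lengths 5, 2, 1, 1.
Since disjoint cycles commute, ord(σ) = lcm(5, 2) = 10.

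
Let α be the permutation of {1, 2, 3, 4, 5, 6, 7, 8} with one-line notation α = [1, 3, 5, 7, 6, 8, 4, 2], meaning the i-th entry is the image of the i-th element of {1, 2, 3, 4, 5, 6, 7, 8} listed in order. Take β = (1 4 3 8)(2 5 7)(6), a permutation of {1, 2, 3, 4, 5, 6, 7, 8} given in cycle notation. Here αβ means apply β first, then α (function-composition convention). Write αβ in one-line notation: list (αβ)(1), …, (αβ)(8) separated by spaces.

7 6 2 5 4 8 3 1

For each element, apply β then α: 1 → 4 → 7; 2 → 5 → 6; 3 → 8 → 2; 4 → 3 → 5; 5 → 7 → 4; 6 → 6 → 8; 7 → 2 → 3; 8 → 1 → 1.
So αβ in one-line form is 7 6 2 5 4 8 3 1.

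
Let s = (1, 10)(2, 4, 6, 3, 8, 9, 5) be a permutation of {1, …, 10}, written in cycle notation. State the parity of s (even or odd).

odd

The cycle lengths are 7, 2, 1.
A cycle of length ℓ contributes ℓ−1 transpositions, so s is a product of 6 + 1 = 7 transpositions — odd.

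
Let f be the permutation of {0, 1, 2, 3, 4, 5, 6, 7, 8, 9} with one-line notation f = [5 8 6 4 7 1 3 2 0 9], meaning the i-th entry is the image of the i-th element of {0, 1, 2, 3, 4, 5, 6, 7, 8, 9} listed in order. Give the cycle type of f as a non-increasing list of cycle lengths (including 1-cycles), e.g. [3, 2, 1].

The disjoint cycles are (0 5 1 8)(2 6 3 4 7)(9), with lengths 5, 4, 1 in non-increasing order.

[5, 4, 1]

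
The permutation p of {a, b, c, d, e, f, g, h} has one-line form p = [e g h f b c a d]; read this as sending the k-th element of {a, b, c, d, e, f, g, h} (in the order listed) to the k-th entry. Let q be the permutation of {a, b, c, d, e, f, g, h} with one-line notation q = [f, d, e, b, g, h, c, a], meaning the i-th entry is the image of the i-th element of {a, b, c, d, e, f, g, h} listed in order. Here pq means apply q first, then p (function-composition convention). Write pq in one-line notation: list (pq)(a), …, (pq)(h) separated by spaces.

c f b g a d h e

(pq)(x) = p(q(x)). Computing each image: p(q(a)) = p(f) = c, p(q(b)) = p(d) = f, p(q(c)) = p(e) = b, p(q(d)) = p(b) = g, p(q(e)) = p(g) = a, p(q(f)) = p(h) = d, p(q(g)) = p(c) = h, p(q(h)) = p(a) = e.
Hence pq = [c f b g a d h e].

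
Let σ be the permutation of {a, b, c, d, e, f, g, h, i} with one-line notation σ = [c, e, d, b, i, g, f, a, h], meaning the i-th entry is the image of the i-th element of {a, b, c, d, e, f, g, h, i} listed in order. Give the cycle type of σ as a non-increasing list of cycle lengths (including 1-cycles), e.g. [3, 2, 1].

[7, 2]

The disjoint cycles are (a, c, d, b, e, i, h)(f, g), with lengths 7, 2 in non-increasing order.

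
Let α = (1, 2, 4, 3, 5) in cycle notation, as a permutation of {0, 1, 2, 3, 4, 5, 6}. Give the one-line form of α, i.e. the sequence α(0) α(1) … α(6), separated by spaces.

Image by image: 0→0, 1→2, 2→4, 3→5, 4→3, 5→1, 6→6.
Listing these in domain order gives 0 2 4 5 3 1 6.

0 2 4 5 3 1 6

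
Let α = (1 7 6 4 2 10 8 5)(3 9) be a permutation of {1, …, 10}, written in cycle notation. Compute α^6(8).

2

8 lies in the 8-cycle (1 7 6 4 2 10 8 5).
Advancing 6 steps from 8: 8 → 5 → 1 → 7 → 6 → 4 → 2.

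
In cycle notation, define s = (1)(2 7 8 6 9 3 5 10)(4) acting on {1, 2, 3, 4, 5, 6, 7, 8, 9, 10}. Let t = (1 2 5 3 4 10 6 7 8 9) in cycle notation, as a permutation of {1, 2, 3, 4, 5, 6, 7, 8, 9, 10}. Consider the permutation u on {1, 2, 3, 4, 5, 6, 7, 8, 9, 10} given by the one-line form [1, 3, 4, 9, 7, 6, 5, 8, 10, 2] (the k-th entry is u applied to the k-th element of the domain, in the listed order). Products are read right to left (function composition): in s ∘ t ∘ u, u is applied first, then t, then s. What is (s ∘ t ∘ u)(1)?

Apply the permutations in order: u(1) = 1, then t(1) = 2, then s(2) = 7. So (s ∘ t ∘ u)(1) = 7.

7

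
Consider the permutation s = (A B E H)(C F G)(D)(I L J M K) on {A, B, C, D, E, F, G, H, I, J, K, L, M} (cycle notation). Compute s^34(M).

J

M lies in the 5-cycle (I L J M K).
On a 5-cycle, s^5 is the identity, so s^34 = s^4 there (34 ≡ 4 mod 5).
Stepping 4 places around the cycle: M → K → I → L → J.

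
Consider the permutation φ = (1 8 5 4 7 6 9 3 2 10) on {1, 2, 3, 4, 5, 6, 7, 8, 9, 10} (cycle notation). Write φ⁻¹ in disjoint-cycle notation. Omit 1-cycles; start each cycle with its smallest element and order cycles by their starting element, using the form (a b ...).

(1 10 2 3 9 6 7 4 5 8)

The inverse reverses each cycle.
Reversing each cycle of φ and rotating so the smallest element leads gives (1 10 2 3 9 6 7 4 5 8).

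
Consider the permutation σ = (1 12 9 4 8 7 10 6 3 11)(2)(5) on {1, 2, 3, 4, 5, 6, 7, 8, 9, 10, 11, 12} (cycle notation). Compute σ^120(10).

10

10 lies in the 10-cycle (1 12 9 4 8 7 10 6 3 11).
Powers repeat with period 10 on this cycle, and 120 mod 10 = 0, so σ^120(10) = σ^0(10).
So σ^120(10) = 10.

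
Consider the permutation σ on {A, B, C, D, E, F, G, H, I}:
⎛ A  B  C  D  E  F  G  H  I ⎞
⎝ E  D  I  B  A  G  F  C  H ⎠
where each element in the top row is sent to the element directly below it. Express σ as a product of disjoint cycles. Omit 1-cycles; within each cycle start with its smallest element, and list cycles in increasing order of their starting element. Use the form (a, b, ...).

(A, E)(B, D)(C, I, H)(F, G)

Iterating σ from A gives A → E → A; that is the 2-cycle (A, E).
Repeating from the next unused element and collecting all non-trivial cycles gives (A, E)(B, D)(C, I, H)(F, G).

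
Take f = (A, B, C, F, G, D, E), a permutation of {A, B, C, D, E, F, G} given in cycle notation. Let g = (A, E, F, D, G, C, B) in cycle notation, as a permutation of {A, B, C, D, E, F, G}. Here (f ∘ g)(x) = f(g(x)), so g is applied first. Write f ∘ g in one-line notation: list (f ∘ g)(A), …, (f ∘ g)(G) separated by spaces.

(f ∘ g)(x) = f(g(x)). Computing each image: f(g(A)) = f(E) = A, f(g(B)) = f(A) = B, f(g(C)) = f(B) = C, f(g(D)) = f(G) = D, f(g(E)) = f(F) = G, f(g(F)) = f(D) = E, f(g(G)) = f(C) = F.
Hence f ∘ g = [A B C D G E F].

A B C D G E F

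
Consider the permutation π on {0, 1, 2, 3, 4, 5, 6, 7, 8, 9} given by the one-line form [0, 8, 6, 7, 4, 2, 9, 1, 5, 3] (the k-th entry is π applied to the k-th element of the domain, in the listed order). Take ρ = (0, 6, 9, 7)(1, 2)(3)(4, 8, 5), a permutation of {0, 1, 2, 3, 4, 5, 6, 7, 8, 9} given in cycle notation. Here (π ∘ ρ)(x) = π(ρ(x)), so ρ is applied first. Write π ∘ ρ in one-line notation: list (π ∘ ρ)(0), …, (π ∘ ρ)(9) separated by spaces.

For each element, apply ρ then π: 0 → 6 → 9; 1 → 2 → 6; 2 → 1 → 8; 3 → 3 → 7; 4 → 8 → 5; 5 → 4 → 4; 6 → 9 → 3; 7 → 0 → 0; 8 → 5 → 2; 9 → 7 → 1.
Collecting the images, π ∘ ρ = [9 6 8 7 5 4 3 0 2 1].

9 6 8 7 5 4 3 0 2 1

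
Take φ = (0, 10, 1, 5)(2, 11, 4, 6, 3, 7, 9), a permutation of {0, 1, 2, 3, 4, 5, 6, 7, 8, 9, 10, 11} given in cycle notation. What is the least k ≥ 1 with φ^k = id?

The disjoint cycles have lengths 7, 4, 1.
Since disjoint cycles commute, ord(φ) = lcm(7, 4) = 28.

28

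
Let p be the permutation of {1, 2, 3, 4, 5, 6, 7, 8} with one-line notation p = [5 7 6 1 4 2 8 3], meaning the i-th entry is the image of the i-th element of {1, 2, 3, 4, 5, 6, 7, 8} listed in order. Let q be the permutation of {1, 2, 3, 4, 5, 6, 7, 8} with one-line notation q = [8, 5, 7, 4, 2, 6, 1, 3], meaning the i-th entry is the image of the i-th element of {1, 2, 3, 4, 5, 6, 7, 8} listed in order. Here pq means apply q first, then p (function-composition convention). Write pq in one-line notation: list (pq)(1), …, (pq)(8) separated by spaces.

3 4 8 1 7 2 5 6

Chase each element through q then p: 1 → 8 → 3; 2 → 5 → 4; 3 → 7 → 8; 4 → 4 → 1; 5 → 2 → 7; 6 → 6 → 2; 7 → 1 → 5; 8 → 3 → 6.
So pq in one-line form is 3 4 8 1 7 2 5 6.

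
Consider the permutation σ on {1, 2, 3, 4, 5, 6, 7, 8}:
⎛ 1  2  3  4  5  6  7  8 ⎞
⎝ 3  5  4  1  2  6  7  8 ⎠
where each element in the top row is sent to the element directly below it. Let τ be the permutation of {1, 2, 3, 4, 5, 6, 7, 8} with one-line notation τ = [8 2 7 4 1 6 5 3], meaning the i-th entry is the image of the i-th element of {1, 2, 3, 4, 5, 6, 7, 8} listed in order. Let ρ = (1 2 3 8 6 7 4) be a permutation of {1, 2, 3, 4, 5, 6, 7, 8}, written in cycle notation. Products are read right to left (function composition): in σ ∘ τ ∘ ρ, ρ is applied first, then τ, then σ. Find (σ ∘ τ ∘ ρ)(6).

2

Apply the permutations in order: ρ(6) = 7, then τ(7) = 5, then σ(5) = 2. So (σ ∘ τ ∘ ρ)(6) = 2.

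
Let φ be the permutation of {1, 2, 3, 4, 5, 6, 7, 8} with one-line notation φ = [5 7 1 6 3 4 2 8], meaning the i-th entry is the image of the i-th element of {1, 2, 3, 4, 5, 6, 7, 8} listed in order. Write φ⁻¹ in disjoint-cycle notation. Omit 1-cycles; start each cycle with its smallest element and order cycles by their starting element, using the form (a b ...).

(1 3 5)(2 7)(4 6)

First write φ in disjoint cycles: (1 5 3)(2 7)(4 6).
Reversing each cycle (and rotating so the smallest element leads) gives φ⁻¹ = (1 3 5)(2 7)(4 6).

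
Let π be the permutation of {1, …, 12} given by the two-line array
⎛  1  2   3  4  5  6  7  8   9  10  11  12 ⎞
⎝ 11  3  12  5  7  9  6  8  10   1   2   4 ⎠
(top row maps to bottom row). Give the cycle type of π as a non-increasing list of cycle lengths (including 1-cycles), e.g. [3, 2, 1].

The disjoint cycles are (1 11 2 3 12 4 5 7 6 9 10)(8), with lengths 11, 1 in non-increasing order.

[11, 1]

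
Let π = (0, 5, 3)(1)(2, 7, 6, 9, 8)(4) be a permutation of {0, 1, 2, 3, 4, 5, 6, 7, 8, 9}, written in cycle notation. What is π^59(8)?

9

8 lies in the 5-cycle (2, 7, 6, 9, 8).
On a 5-cycle, π^5 is the identity, so π^59 = π^4 there (59 ≡ 4 mod 5).
Stepping 4 places around the cycle: 8 → 2 → 7 → 6 → 9.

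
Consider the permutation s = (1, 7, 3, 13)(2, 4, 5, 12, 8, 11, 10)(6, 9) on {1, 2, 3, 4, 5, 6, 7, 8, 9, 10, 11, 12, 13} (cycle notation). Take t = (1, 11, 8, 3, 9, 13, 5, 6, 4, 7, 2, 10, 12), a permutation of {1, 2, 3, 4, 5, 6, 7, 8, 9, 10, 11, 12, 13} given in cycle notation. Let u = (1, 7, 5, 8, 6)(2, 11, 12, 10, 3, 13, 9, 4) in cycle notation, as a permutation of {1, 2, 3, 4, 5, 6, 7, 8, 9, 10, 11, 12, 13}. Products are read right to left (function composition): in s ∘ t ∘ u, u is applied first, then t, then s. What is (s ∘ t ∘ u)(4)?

(s ∘ t ∘ u)(4) = s(t(u(4))). u(4) = 2, then t(2) = 10, then s(10) = 2, so the result is 2.

2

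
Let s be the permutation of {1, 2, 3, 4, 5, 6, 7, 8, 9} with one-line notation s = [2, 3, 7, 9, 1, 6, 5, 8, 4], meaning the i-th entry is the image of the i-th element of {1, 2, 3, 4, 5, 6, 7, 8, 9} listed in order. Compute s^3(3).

Tracing 3 → 7 → … returns to 3 after 5 steps, so 3 lies in a 5-cycle (1, 2, 3, 7, 5).
Stepping 3 places around the cycle: 3 → 7 → 5 → 1.

1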